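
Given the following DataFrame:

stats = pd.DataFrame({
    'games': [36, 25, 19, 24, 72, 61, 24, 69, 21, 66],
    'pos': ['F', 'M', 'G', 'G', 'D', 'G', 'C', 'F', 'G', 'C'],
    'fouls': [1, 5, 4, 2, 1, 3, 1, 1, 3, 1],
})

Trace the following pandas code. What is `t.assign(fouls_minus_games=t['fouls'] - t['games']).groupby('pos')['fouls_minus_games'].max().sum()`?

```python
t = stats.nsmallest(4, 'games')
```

take 4 rows with smallest games:
   games pos  fouls
2     19   G      4
8     21   G      3
3     24   G      2
6     24   C      1
add column fouls_minus_games = t['fouls'] - t['games']:
   games pos  fouls  fouls_minus_games
2     19   G      4                -15
8     21   G      3                -18
3     24   G      2                -22
6     24   C      1                -23
group by pos, max of fouls_minus_games:
pos
C   -23
G   -15
Name: fouls_minus_games, dtype: int64
Taking the sum of the resulting series gives -38.

-38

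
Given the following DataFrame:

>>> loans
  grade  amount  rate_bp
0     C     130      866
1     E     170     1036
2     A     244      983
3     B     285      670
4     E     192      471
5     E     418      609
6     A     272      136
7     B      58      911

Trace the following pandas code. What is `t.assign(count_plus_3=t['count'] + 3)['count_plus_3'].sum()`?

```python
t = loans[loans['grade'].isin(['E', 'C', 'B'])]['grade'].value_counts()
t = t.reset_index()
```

15

filter rows where grade in ['E', 'C', 'B']:
  grade  amount  rate_bp
0     C     130      866
1     E     170     1036
3     B     285      670
4     E     192      471
5     E     418      609
7     B      58      911
value_counts of grade:
grade
E    3
B    2
C    1
Name: count, dtype: int64
reset_index():
  grade  count
0     E      3
1     B      2
2     C      1
add column count_plus_3 = t['count'] + 3:
  grade  count  count_plus_3
0     E      3             6
1     B      2             5
2     C      1             4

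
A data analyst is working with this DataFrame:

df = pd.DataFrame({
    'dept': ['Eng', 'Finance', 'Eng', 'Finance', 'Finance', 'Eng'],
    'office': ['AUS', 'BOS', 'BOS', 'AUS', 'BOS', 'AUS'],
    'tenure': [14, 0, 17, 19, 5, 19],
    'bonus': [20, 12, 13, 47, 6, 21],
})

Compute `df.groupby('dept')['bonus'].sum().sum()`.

group by dept, sum of bonus:
dept
Eng        54
Finance    65
Name: bonus, dtype: int64
Hence 119.

119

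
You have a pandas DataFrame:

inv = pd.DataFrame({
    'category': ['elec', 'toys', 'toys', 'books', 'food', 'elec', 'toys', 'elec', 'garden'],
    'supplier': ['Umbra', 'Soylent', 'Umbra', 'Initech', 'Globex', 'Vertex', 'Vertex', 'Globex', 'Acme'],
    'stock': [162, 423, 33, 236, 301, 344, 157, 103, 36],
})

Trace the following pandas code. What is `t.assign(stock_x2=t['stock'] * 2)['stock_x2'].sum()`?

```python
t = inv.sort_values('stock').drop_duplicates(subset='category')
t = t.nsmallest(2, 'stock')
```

138

sort by stock:
  category supplier  stock
2     toys    Umbra     33
8   garden     Acme     36
7     elec   Globex    103
6     toys   Vertex    157
0     elec    Umbra    162
3    books  Initech    236
4     food   Globex    301
5     elec   Vertex    344
1     toys  Soylent    423
drop duplicate category (keep=first):
  category supplier  stock
2     toys    Umbra     33
8   garden     Acme     36
7     elec   Globex    103
3    books  Initech    236
4     food   Globex    301
take 2 rows with smallest stock:
  category supplier  stock
2     toys    Umbra     33
8   garden     Acme     36
add column stock_x2 = t['stock'] * 2:
  category supplier  stock  stock_x2
2     toys    Umbra     33        66
8   garden     Acme     36        72
The sum of column 'stock_x2' is 138.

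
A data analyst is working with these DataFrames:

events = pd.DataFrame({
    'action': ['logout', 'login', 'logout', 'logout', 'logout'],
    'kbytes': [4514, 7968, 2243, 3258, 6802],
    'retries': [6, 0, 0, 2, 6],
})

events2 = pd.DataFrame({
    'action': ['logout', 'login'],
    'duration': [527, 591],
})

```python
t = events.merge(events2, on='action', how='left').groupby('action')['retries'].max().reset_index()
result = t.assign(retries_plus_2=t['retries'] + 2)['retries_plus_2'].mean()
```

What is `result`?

5.0

merge on 'action' (how='left') → 5 rows:
   action  kbytes  retries  duration
0  logout    4514        6       527
1   login    7968        0       591
2  logout    2243        0       527
3  logout    3258        2       527
4  logout    6802        6       527
group by action, max of retries:
action
login     0
logout    6
Name: retries, dtype: int64
reset_index():
   action  retries
0   login        0
1  logout        6
add column retries_plus_2 = t['retries'] + 2:
   action  retries  retries_plus_2
0   login        0               2
1  logout        6               8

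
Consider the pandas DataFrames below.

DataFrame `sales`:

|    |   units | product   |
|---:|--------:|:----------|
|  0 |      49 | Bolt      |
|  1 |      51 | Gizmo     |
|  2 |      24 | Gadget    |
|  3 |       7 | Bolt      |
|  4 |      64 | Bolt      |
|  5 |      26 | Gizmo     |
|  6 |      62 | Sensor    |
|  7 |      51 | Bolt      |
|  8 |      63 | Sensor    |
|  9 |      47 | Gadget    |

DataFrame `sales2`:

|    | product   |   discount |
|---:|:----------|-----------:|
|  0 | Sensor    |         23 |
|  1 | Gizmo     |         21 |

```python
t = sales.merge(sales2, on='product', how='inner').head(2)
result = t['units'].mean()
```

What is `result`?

merge on 'product' (how='inner') → 4 rows:
   units product  discount
0     51   Gizmo        21
1     26   Gizmo        21
2     62  Sensor        23
3     63  Sensor        23
take first 2 rows:
   units product  discount
0     51   Gizmo        21
1     26   Gizmo        21
Then the mean of column 'units': 38.5

38.5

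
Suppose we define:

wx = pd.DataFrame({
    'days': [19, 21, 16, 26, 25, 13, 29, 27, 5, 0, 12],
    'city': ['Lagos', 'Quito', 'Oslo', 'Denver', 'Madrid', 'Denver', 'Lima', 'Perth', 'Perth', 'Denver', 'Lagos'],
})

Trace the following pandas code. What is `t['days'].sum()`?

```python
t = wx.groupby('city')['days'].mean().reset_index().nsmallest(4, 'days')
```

60.5

group by city, mean of days:
city
Denver    13.0
Lagos     15.5
Lima      29.0
Madrid    25.0
Oslo      16.0
Perth     16.0
Quito     21.0
Name: days, dtype: float64
reset_index():
     city  days
0  Denver  13.0
1   Lagos  15.5
2    Lima  29.0
3  Madrid  25.0
4    Oslo  16.0
5   Perth  16.0
6   Quito  21.0
take 4 rows with smallest days:
     city  days
0  Denver  13.0
1   Lagos  15.5
4    Oslo  16.0
5   Perth  16.0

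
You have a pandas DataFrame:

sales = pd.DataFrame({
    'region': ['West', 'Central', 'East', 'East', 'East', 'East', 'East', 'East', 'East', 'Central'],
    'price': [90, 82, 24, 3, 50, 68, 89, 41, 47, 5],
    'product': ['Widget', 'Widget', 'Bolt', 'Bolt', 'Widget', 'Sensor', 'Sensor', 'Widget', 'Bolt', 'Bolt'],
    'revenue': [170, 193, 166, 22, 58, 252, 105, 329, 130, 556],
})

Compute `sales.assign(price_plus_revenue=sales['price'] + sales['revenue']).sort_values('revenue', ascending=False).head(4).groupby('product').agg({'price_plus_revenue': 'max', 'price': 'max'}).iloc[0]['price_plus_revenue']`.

add column price_plus_revenue = sales['price'] + sales['revenue']:
    region  price product  revenue  price_plus_revenue
0     West     90  Widget      170                 260
1  Central     82  Widget      193                 275
2     East     24    Bolt      166                 190
3     East      3    Bolt       22                  25
4     East     50  Widget       58                 108
5     East     68  Sensor      252                 320
6     East     89  Sensor      105                 194
7     East     41  Widget      329                 370
8     East     47    Bolt      130                 177
9  Central      5    Bolt      556                 561
sort by revenue descending:
    region  price product  revenue  price_plus_revenue
9  Central      5    Bolt      556                 561
7     East     41  Widget      329                 370
5     East     68  Sensor      252                 320
1  Central     82  Widget      193                 275
0     West     90  Widget      170                 260
2     East     24    Bolt      166                 190
8     East     47    Bolt      130                 177
6     East     89  Sensor      105                 194
4     East     50  Widget       58                 108
3     East      3    Bolt       22                  25
take first 4 rows:
    region  price product  revenue  price_plus_revenue
9  Central      5    Bolt      556                 561
7     East     41  Widget      329                 370
5     East     68  Sensor      252                 320
1  Central     82  Widget      193                 275
group by product: max(price_plus_revenue), max(price):
         price_plus_revenue  price
product                           
Bolt                    561      5
Sensor                  320     68
Widget                  370     82
Finally, value at position 0, column 'price_plus_revenue' = 561.

561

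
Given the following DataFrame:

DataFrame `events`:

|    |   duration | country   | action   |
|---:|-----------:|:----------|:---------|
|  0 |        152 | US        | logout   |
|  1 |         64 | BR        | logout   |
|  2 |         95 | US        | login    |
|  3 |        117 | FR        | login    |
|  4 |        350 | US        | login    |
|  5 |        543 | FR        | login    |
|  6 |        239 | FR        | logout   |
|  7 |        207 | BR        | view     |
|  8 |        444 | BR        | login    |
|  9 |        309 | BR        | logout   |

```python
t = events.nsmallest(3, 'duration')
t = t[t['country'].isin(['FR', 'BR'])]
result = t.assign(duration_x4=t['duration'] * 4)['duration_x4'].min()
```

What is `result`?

take 3 rows with smallest duration:
   duration country  action
1        64      BR  logout
2        95      US   login
3       117      FR   login
filter rows where country in ['FR', 'BR']:
   duration country  action
1        64      BR  logout
3       117      FR   login
add column duration_x4 = t['duration'] * 4:
   duration country  action  duration_x4
1        64      BR  logout          256
3       117      FR   login          468
So min() = 256.

256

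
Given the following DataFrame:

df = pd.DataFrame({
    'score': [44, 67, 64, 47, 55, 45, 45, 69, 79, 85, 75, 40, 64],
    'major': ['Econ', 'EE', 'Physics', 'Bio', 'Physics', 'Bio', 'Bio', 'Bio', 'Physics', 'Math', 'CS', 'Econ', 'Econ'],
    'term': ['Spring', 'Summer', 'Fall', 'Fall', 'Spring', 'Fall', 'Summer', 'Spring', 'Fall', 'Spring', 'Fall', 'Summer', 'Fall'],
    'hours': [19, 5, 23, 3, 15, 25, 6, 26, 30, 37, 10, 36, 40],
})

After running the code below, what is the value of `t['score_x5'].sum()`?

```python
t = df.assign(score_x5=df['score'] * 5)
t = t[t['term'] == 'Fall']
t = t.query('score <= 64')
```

add column score_x5 = df['score'] * 5:
    score    major    term  hours  score_x5
0      44     Econ  Spring     19       220
1      67       EE  Summer      5       335
2      64  Physics    Fall     23       320
3      47      Bio    Fall      3       235
4      55  Physics  Spring     15       275
5      45      Bio    Fall     25       225
6      45      Bio  Summer      6       225
7      69      Bio  Spring     26       345
8      79  Physics    Fall     30       395
9      85     Math  Spring     37       425
10     75       CS    Fall     10       375
11     40     Econ  Summer     36       200
12     64     Econ    Fall     40       320
filter rows where term == 'Fall':
    score    major  term  hours  score_x5
2      64  Physics  Fall     23       320
3      47      Bio  Fall      3       235
5      45      Bio  Fall     25       225
8      79  Physics  Fall     30       395
10     75       CS  Fall     10       375
12     64     Econ  Fall     40       320
filter rows where score <= 64:
    score    major  term  hours  score_x5
2      64  Physics  Fall     23       320
3      47      Bio  Fall      3       235
5      45      Bio  Fall     25       225
12     64     Econ  Fall     40       320
Then the sum of column 'score_x5': 1100

1100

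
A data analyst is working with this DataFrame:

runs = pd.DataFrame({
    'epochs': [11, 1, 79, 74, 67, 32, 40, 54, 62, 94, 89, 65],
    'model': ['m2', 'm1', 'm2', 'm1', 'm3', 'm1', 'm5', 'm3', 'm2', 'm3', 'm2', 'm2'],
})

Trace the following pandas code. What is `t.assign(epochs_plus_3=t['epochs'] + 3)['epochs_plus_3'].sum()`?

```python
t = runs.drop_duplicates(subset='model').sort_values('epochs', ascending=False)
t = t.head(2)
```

113

drop duplicate model (keep=first):
   epochs model
0      11    m2
1       1    m1
4      67    m3
6      40    m5
sort by epochs descending:
   epochs model
4      67    m3
6      40    m5
0      11    m2
1       1    m1
take first 2 rows:
   epochs model
4      67    m3
6      40    m5
add column epochs_plus_3 = t['epochs'] + 3:
   epochs model  epochs_plus_3
4      67    m3             70
6      40    m5             43
Then the sum of column 'epochs_plus_3': 113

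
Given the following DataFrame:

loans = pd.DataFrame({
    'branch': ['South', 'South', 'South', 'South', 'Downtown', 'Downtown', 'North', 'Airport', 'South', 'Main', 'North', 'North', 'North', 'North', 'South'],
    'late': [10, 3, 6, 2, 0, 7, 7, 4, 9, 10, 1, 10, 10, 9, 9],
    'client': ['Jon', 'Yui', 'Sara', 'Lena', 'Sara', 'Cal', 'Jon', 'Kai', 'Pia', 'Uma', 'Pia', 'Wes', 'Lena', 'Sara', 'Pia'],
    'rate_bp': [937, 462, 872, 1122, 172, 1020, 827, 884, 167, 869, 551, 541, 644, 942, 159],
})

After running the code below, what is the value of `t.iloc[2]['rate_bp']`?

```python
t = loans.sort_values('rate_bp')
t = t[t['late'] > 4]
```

541

sort by rate_bp:
      branch  late client  rate_bp
14     South     9    Pia      159
8      South     9    Pia      167
4   Downtown     0   Sara      172
1      South     3    Yui      462
11     North    10    Wes      541
10     North     1    Pia      551
12     North    10   Lena      644
6      North     7    Jon      827
9       Main    10    Uma      869
2      South     6   Sara      872
7    Airport     4    Kai      884
0      South    10    Jon      937
13     North     9   Sara      942
5   Downtown     7    Cal     1020
3      South     2   Lena     1122
filter rows where late > 4:
      branch  late client  rate_bp
14     South     9    Pia      159
8      South     9    Pia      167
11     North    10    Wes      541
12     North    10   Lena      644
6      North     7    Jon      827
9       Main    10    Uma      869
2      South     6   Sara      872
0      South    10    Jon      937
13     North     9   Sara      942
5   Downtown     7    Cal     1020
Finally, value at position 2, column 'rate_bp' = 541.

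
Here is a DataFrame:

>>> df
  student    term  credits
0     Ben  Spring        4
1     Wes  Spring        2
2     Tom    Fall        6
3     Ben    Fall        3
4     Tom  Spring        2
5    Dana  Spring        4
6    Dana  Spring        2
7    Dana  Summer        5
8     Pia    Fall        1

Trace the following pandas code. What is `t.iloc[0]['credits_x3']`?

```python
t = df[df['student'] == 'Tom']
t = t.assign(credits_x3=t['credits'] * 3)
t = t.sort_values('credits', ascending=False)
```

filter rows where student == 'Tom':
  student    term  credits
2     Tom    Fall        6
4     Tom  Spring        2
add column credits_x3 = t['credits'] * 3:
  student    term  credits  credits_x3
2     Tom    Fall        6          18
4     Tom  Spring        2           6
sort by credits descending:
  student    term  credits  credits_x3
2     Tom    Fall        6          18
4     Tom  Spring        2           6

18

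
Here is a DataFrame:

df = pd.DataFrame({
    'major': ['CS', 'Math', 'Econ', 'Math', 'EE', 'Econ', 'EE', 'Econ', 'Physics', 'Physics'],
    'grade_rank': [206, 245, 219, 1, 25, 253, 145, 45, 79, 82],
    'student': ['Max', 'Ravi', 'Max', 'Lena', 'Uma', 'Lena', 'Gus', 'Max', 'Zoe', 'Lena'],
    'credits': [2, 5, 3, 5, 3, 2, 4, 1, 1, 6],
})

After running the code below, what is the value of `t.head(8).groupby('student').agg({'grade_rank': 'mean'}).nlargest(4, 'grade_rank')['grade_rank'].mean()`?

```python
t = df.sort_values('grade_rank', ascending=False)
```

178.541666667

sort by grade_rank descending:
     major  grade_rank student  credits
5     Econ         253    Lena        2
1     Math         245    Ravi        5
2     Econ         219     Max        3
0       CS         206     Max        2
6       EE         145     Gus        4
9  Physics          82    Lena        6
8  Physics          79     Zoe        1
7     Econ          45     Max        1
4       EE          25     Uma        3
3     Math           1    Lena        5
take first 8 rows:
     major  grade_rank student  credits
5     Econ         253    Lena        2
1     Math         245    Ravi        5
2     Econ         219     Max        3
0       CS         206     Max        2
6       EE         145     Gus        4
9  Physics          82    Lena        6
8  Physics          79     Zoe        1
7     Econ          45     Max        1
group by student, mean of grade_rank:
         grade_rank
student            
Gus      145.000000
Lena     167.500000
Max      156.666667
Ravi     245.000000
Zoe       79.000000
take 4 rows with largest grade_rank:
         grade_rank
student            
Ravi     245.000000
Lena     167.500000
Max      156.666667
Gus      145.000000
mean of column 'grade_rank' → 178.541666667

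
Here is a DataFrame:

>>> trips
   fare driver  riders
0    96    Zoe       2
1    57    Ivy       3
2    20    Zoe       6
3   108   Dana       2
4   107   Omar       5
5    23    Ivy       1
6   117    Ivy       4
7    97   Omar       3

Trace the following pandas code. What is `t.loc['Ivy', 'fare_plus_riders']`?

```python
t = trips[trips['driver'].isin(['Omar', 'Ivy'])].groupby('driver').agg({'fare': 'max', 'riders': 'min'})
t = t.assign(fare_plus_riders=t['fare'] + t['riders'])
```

filter rows where driver in ['Omar', 'Ivy']:
   fare driver  riders
1    57    Ivy       3
4   107   Omar       5
5    23    Ivy       1
6   117    Ivy       4
7    97   Omar       3
group by driver: max(fare), min(riders):
        fare  riders
driver              
Ivy      117       1
Omar     107       3
add column fare_plus_riders = t['fare'] + t['riders']:
        fare  riders  fare_plus_riders
driver                                
Ivy      117       1               118
Omar     107       3               110
Then the value at row 'Ivy', column 'fare_plus_riders': 118

118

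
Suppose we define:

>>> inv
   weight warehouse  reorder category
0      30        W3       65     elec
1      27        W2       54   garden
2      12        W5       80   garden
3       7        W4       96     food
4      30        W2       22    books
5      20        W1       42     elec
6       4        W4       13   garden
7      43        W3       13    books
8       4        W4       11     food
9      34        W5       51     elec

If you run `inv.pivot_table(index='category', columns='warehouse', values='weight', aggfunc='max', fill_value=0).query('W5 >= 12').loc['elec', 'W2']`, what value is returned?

0

pivot: rows=category, cols=warehouse, max(weight):
warehouse  W1  W2  W3  W4  W5
category                     
books       0  30  43   0   0
elec       20   0  30   0  34
food        0   0   0   7   0
garden      0  27   0   4  12
filter rows where W5 >= 12:
warehouse  W1  W2  W3  W4  W5
category                     
elec       20   0  30   0  34
garden      0  27   0   4  12
Taking the value at row 'elec', column 'W2' gives 0.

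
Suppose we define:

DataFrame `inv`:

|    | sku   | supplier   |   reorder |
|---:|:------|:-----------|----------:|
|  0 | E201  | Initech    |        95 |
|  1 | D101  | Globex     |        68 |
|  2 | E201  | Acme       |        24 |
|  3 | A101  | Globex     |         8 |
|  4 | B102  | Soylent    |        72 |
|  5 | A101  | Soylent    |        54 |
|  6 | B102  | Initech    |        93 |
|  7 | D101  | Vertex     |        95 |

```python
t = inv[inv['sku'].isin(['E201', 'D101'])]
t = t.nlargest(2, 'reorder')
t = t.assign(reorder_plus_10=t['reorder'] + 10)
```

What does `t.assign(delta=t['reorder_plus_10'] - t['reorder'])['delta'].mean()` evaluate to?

10.0

filter rows where sku in ['E201', 'D101']:
    sku supplier  reorder
0  E201  Initech       95
1  D101   Globex       68
2  E201     Acme       24
7  D101   Vertex       95
take 2 rows with largest reorder:
    sku supplier  reorder
0  E201  Initech       95
7  D101   Vertex       95
add column reorder_plus_10 = t['reorder'] + 10:
    sku supplier  reorder  reorder_plus_10
0  E201  Initech       95              105
7  D101   Vertex       95              105
add column delta = t['reorder_plus_10'] - t['reorder']:
    sku supplier  reorder  reorder_plus_10  delta
0  E201  Initech       95              105     10
7  D101   Vertex       95              105     10
So mean() = 10.0.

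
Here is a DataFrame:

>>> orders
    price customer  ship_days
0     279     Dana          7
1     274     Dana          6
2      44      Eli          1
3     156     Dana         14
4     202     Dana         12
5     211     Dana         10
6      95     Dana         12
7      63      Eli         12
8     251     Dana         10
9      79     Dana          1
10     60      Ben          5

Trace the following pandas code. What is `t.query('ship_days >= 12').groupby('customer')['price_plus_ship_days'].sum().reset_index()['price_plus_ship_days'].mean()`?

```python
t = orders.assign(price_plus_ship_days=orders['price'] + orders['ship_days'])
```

283.0

add column price_plus_ship_days = orders['price'] + orders['ship_days']:
    price customer  ship_days  price_plus_ship_days
0     279     Dana          7                   286
1     274     Dana          6                   280
2      44      Eli          1                    45
3     156     Dana         14                   170
4     202     Dana         12                   214
5     211     Dana         10                   221
6      95     Dana         12                   107
7      63      Eli         12                    75
8     251     Dana         10                   261
9      79     Dana          1                    80
10     60      Ben          5                    65
filter rows where ship_days >= 12:
   price customer  ship_days  price_plus_ship_days
3    156     Dana         14                   170
4    202     Dana         12                   214
6     95     Dana         12                   107
7     63      Eli         12                    75
group by customer, sum of price_plus_ship_days:
customer
Dana    491
Eli      75
Name: price_plus_ship_days, dtype: int64
reset_index():
  customer  price_plus_ship_days
0     Dana                   491
1      Eli                    75
mean of column 'price_plus_ship_days' → 283.0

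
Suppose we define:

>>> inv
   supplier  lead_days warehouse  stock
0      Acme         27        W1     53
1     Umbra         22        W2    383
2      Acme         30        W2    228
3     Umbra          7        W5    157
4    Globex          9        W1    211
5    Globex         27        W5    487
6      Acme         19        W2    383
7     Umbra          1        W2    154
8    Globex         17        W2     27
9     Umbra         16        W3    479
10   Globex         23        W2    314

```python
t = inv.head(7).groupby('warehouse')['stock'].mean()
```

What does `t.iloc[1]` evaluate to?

take first 7 rows:
  supplier  lead_days warehouse  stock
0     Acme         27        W1     53
1    Umbra         22        W2    383
2     Acme         30        W2    228
3    Umbra          7        W5    157
4   Globex          9        W1    211
5   Globex         27        W5    487
6     Acme         19        W2    383
group by warehouse, mean of stock:
warehouse
W1    132.000000
W2    331.333333
W5    322.000000
Name: stock, dtype: float64
Taking the value at position 1 gives 331.333333333.

331.333333333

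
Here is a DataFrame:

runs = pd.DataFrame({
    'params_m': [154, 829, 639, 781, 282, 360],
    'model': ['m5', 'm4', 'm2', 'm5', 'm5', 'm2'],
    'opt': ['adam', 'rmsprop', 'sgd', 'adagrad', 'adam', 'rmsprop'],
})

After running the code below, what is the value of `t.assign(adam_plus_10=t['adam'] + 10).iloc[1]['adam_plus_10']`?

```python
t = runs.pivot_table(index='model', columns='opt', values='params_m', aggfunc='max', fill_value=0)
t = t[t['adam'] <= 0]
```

pivot: rows=model, cols=opt, max(params_m):
opt    adagrad  adam  rmsprop  sgd
model                             
m2           0     0      360  639
m4           0     0      829    0
m5         781   282        0    0
filter rows where adam <= 0:
opt    adagrad  adam  rmsprop  sgd
model                             
m2           0     0      360  639
m4           0     0      829    0
add column adam_plus_10 = t['adam'] + 10:
opt    adagrad  adam  rmsprop  sgd  adam_plus_10
model                                           
m2           0     0      360  639            10
m4           0     0      829    0            10

10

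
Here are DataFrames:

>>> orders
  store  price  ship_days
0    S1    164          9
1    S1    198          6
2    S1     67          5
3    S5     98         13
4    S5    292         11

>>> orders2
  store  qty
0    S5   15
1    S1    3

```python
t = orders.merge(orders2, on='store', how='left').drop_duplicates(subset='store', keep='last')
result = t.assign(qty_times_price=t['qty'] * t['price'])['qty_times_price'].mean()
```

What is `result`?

merge on 'store' (how='left') → 5 rows:
  store  price  ship_days  qty
0    S1    164          9    3
1    S1    198          6    3
2    S1     67          5    3
3    S5     98         13   15
4    S5    292         11   15
drop duplicate store (keep=last):
  store  price  ship_days  qty
2    S1     67          5    3
4    S5    292         11   15
add column qty_times_price = t['qty'] * t['price']:
  store  price  ship_days  qty  qty_times_price
2    S1     67          5    3              201
4    S5    292         11   15             4380
Finally, mean of column 'qty_times_price' = 2290.5.

2290.5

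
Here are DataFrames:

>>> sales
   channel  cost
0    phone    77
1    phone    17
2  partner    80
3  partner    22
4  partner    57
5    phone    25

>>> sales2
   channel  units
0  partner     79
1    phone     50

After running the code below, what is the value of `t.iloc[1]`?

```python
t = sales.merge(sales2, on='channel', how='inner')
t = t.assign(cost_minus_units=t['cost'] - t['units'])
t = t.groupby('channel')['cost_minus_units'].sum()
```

-31

merge on 'channel' (how='inner') → 6 rows:
   channel  cost  units
0    phone    77     50
1    phone    17     50
2  partner    80     79
3  partner    22     79
4  partner    57     79
5    phone    25     50
add column cost_minus_units = t['cost'] - t['units']:
   channel  cost  units  cost_minus_units
0    phone    77     50                27
1    phone    17     50               -33
2  partner    80     79                 1
3  partner    22     79               -57
4  partner    57     79               -22
5    phone    25     50               -25
group by channel, sum of cost_minus_units:
channel
partner   -78
phone     -31
Name: cost_minus_units, dtype: int64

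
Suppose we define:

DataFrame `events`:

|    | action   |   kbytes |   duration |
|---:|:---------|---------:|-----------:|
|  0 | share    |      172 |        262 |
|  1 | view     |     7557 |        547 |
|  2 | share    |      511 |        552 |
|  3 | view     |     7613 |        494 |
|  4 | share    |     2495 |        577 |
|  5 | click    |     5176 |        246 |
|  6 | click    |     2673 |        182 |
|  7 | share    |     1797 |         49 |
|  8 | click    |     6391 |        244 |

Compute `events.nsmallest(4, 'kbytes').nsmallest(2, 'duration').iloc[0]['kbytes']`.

1797

take 4 rows with smallest kbytes:
  action  kbytes  duration
0  share     172       262
2  share     511       552
7  share    1797        49
4  share    2495       577
take 2 rows with smallest duration:
  action  kbytes  duration
7  share    1797        49
0  share     172       262
Finally, value at position 0, column 'kbytes' = 1797.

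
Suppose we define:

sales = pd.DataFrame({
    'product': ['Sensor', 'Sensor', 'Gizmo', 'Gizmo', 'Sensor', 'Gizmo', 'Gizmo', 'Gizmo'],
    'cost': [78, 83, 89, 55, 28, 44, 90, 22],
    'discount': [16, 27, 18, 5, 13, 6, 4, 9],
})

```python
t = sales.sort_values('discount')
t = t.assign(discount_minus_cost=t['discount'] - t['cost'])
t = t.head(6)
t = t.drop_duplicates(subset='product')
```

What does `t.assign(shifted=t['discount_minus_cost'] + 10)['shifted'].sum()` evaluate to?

sort by discount:
  product  cost  discount
6   Gizmo    90         4
3   Gizmo    55         5
5   Gizmo    44         6
7   Gizmo    22         9
4  Sensor    28        13
0  Sensor    78        16
2   Gizmo    89        18
1  Sensor    83        27
add column discount_minus_cost = t['discount'] - t['cost']:
  product  cost  discount  discount_minus_cost
6   Gizmo    90         4                  -86
3   Gizmo    55         5                  -50
5   Gizmo    44         6                  -38
7   Gizmo    22         9                  -13
4  Sensor    28        13                  -15
0  Sensor    78        16                  -62
2   Gizmo    89        18                  -71
1  Sensor    83        27                  -56
take first 6 rows:
  product  cost  discount  discount_minus_cost
6   Gizmo    90         4                  -86
3   Gizmo    55         5                  -50
5   Gizmo    44         6                  -38
7   Gizmo    22         9                  -13
4  Sensor    28        13                  -15
0  Sensor    78        16                  -62
drop duplicate product (keep=first):
  product  cost  discount  discount_minus_cost
6   Gizmo    90         4                  -86
4  Sensor    28        13                  -15
add column shifted = t['discount_minus_cost'] + 10:
  product  cost  discount  discount_minus_cost  shifted
6   Gizmo    90         4                  -86      -76
4  Sensor    28        13                  -15       -5
Taking the sum of column 'shifted' gives -81.

-81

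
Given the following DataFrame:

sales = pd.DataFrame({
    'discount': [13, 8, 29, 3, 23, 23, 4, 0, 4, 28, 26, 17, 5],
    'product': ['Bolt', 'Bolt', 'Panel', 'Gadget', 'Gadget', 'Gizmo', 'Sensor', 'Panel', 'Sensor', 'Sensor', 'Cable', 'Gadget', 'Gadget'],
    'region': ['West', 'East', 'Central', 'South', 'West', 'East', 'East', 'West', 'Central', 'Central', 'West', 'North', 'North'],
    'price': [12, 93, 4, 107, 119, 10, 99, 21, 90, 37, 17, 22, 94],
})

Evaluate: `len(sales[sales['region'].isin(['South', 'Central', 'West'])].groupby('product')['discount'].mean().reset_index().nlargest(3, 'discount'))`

filter rows where region in ['South', 'Central', 'West']:
    discount product   region  price
0         13    Bolt     West     12
2         29   Panel  Central      4
3          3  Gadget    South    107
4         23  Gadget     West    119
7          0   Panel     West     21
8          4  Sensor  Central     90
9         28  Sensor  Central     37
10        26   Cable     West     17
group by product, mean of discount:
product
Bolt      13.0
Cable     26.0
Gadget    13.0
Panel     14.5
Sensor    16.0
Name: discount, dtype: float64
reset_index():
  product  discount
0    Bolt      13.0
1   Cable      26.0
2  Gadget      13.0
3   Panel      14.5
4  Sensor      16.0
take 3 rows with largest discount:
  product  discount
1   Cable      26.0
4  Sensor      16.0
3   Panel      14.5

3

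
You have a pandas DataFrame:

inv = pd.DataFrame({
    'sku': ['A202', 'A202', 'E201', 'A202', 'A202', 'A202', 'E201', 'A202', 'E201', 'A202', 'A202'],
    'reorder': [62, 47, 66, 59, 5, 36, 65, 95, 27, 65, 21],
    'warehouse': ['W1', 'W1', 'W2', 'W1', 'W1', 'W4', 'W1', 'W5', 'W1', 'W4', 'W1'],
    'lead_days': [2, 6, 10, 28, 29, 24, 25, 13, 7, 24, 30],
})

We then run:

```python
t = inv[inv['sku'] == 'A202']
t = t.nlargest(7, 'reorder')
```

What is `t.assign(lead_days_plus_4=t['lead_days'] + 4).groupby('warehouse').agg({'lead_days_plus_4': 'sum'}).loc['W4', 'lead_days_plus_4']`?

56

filter rows where sku == 'A202':
     sku  reorder warehouse  lead_days
0   A202       62        W1          2
1   A202       47        W1          6
3   A202       59        W1         28
4   A202        5        W1         29
5   A202       36        W4         24
7   A202       95        W5         13
9   A202       65        W4         24
10  A202       21        W1         30
take 7 rows with largest reorder:
     sku  reorder warehouse  lead_days
7   A202       95        W5         13
9   A202       65        W4         24
0   A202       62        W1          2
3   A202       59        W1         28
1   A202       47        W1          6
5   A202       36        W4         24
10  A202       21        W1         30
add column lead_days_plus_4 = t['lead_days'] + 4:
     sku  reorder warehouse  lead_days  lead_days_plus_4
7   A202       95        W5         13                17
9   A202       65        W4         24                28
0   A202       62        W1          2                 6
3   A202       59        W1         28                32
1   A202       47        W1          6                10
5   A202       36        W4         24                28
10  A202       21        W1         30                34
group by warehouse, sum of lead_days_plus_4:
           lead_days_plus_4
warehouse                  
W1                       82
W4                       56
W5                       17
Taking the value at row 'W4', column 'lead_days_plus_4' gives 56.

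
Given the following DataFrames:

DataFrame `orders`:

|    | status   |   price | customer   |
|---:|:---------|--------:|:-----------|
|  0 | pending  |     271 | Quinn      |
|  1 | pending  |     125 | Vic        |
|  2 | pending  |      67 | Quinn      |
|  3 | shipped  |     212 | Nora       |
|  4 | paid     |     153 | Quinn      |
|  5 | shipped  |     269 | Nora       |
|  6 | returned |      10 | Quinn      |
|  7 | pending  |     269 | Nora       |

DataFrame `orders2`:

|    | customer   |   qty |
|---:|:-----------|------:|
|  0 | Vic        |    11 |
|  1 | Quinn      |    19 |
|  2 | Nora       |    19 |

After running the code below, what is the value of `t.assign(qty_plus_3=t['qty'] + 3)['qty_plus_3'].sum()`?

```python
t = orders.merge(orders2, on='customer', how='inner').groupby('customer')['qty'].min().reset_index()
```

58

merge on 'customer' (how='inner') → 8 rows:
     status  price customer  qty
0   pending    271    Quinn   19
1   pending    125      Vic   11
2   pending     67    Quinn   19
3   shipped    212     Nora   19
4      paid    153    Quinn   19
5   shipped    269     Nora   19
6  returned     10    Quinn   19
7   pending    269     Nora   19
group by customer, min of qty:
customer
Nora     19
Quinn    19
Vic      11
Name: qty, dtype: int64
reset_index():
  customer  qty
0     Nora   19
1    Quinn   19
2      Vic   11
add column qty_plus_3 = t['qty'] + 3:
  customer  qty  qty_plus_3
0     Nora   19          22
1    Quinn   19          22
2      Vic   11          14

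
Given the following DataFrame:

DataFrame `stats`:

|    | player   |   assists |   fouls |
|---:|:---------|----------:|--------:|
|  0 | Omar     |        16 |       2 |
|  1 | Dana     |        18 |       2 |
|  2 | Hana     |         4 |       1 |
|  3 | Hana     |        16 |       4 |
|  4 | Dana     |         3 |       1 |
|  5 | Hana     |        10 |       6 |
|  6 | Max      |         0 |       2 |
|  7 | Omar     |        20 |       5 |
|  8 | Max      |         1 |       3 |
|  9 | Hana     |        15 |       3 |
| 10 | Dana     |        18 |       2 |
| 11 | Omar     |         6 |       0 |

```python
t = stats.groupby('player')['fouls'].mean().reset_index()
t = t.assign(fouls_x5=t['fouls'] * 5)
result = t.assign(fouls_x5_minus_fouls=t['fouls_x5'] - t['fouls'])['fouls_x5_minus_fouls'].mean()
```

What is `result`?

10.0

group by player, mean of fouls:
player
Dana    1.666667
Hana    3.500000
Max     2.500000
Omar    2.333333
Name: fouls, dtype: float64
reset_index():
  player     fouls
0   Dana  1.666667
1   Hana  3.500000
2    Max  2.500000
3   Omar  2.333333
add column fouls_x5 = t['fouls'] * 5:
  player     fouls   fouls_x5
0   Dana  1.666667   8.333333
1   Hana  3.500000  17.500000
2    Max  2.500000  12.500000
3   Omar  2.333333  11.666667
add column fouls_x5_minus_fouls = t['fouls_x5'] - t['fouls']:
  player     fouls   fouls_x5  fouls_x5_minus_fouls
0   Dana  1.666667   8.333333              6.666667
1   Hana  3.500000  17.500000             14.000000
2    Max  2.500000  12.500000             10.000000
3   Omar  2.333333  11.666667              9.333333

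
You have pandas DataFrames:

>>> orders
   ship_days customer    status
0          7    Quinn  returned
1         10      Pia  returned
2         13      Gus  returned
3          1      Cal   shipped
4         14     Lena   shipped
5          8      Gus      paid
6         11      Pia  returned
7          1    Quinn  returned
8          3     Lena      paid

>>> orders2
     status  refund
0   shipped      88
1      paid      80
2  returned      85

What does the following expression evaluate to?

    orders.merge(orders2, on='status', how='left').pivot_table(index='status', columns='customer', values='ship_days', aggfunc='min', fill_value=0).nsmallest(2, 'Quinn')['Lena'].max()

merge on 'status' (how='left') → 9 rows:
   ship_days customer    status  refund
0          7    Quinn  returned      85
1         10      Pia  returned      85
2         13      Gus  returned      85
3          1      Cal   shipped      88
4         14     Lena   shipped      88
5          8      Gus      paid      80
6         11      Pia  returned      85
7          1    Quinn  returned      85
8          3     Lena      paid      80
pivot: rows=status, cols=customer, min(ship_days):
customer  Cal  Gus  Lena  Pia  Quinn
status                              
paid        0    8     3    0      0
returned    0   13     0   10      1
shipped     1    0    14    0      0
take 2 rows with smallest Quinn:
customer  Cal  Gus  Lena  Pia  Quinn
status                              
paid        0    8     3    0      0
shipped     1    0    14    0      0
Taking the max of column 'Lena' gives 14.

14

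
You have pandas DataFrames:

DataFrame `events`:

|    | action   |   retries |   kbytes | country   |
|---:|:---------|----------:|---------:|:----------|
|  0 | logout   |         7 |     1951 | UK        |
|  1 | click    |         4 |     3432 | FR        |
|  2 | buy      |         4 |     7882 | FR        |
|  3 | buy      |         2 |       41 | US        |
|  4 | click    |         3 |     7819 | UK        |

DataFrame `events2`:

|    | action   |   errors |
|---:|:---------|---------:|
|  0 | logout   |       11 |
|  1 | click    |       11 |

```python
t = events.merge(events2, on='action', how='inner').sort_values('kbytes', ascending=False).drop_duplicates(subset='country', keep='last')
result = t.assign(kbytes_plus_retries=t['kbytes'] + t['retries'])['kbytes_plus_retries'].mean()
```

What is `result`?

merge on 'action' (how='inner') → 3 rows:
   action  retries  kbytes country  errors
0  logout        7    1951      UK      11
1   click        4    3432      FR      11
2   click        3    7819      UK      11
sort by kbytes descending:
   action  retries  kbytes country  errors
2   click        3    7819      UK      11
1   click        4    3432      FR      11
0  logout        7    1951      UK      11
drop duplicate country (keep=last):
   action  retries  kbytes country  errors
1   click        4    3432      FR      11
0  logout        7    1951      UK      11
add column kbytes_plus_retries = t['kbytes'] + t['retries']:
   action  retries  kbytes country  errors  kbytes_plus_retries
1   click        4    3432      FR      11                 3436
0  logout        7    1951      UK      11                 1958

2697.0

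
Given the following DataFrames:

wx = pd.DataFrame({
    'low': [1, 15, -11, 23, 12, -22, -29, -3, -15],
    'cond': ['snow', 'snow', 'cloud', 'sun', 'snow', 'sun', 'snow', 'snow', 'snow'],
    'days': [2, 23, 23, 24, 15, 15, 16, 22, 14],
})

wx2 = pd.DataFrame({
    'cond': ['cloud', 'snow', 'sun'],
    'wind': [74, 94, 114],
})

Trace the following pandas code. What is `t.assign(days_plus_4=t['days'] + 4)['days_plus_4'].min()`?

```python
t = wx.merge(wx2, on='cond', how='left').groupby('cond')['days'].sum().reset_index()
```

27

merge on 'cond' (how='left') → 9 rows:
   low   cond  days  wind
0    1   snow     2    94
1   15   snow    23    94
2  -11  cloud    23    74
3   23    sun    24   114
4   12   snow    15    94
5  -22    sun    15   114
6  -29   snow    16    94
7   -3   snow    22    94
8  -15   snow    14    94
group by cond, sum of days:
cond
cloud    23
snow     92
sun      39
Name: days, dtype: int64
reset_index():
    cond  days
0  cloud    23
1   snow    92
2    sun    39
add column days_plus_4 = t['days'] + 4:
    cond  days  days_plus_4
0  cloud    23           27
1   snow    92           96
2    sun    39           43
Then the min of column 'days_plus_4': 27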